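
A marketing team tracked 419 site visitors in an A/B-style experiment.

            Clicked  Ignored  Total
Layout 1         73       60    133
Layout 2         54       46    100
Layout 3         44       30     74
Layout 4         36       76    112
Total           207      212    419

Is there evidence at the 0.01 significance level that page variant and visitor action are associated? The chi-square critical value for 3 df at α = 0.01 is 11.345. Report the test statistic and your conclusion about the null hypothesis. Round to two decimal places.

Grand total N = 419.
Expected counts (row total × column total / N):
  Layout 1, Clicked: 133×207/419 = 65.7064
  Layout 1, Ignored: 133×212/419 = 67.2936
  Layout 2, Clicked: 100×207/419 = 49.4033
  Layout 2, Ignored: 100×212/419 = 50.5967
  Layout 3, Clicked: 74×207/419 = 36.5585
  Layout 3, Ignored: 74×212/419 = 37.4415
  Layout 4, Clicked: 112×207/419 = 55.3317
  Layout 4, Ignored: 112×212/419 = 56.6683
Contributions (O − E)²/E:
  (73 − 65.7064)²/65.7064 = 0.8096
  (60 − 67.2936)²/67.2936 = 0.7905
  (54 − 49.4033)²/49.4033 = 0.4277
  (46 − 50.5967)²/50.5967 = 0.4176
  (44 − 36.5585)²/36.5585 = 1.5147
  (30 − 37.4415)²/37.4415 = 1.4790
  (36 − 55.3317)²/55.3317 = 6.7541
  (76 − 56.6683)²/56.6683 = 6.5948
χ² = 0.8096 + 0.7905 + 0.4277 + 0.4176 + 1.5147 + 1.4790 + 6.7541 + 6.5948 = 18.79
df = (4−1)(2−1) = 3. Since 18.79 > 11.345, reject the null hypothesis of independence at α = 0.01.

18.79; reject H₀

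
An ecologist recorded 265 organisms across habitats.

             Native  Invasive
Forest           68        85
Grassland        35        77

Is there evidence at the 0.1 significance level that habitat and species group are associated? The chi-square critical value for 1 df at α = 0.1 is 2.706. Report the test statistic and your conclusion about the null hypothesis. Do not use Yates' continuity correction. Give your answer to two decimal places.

Row totals: 153, 112. Column totals: 103, 162. Grand total N = 265.
Expected counts (row total × column total / N):
  Forest, Native: 153×103/265 = 59.468
  Forest, Invasive: 153×162/265 = 93.532
  Grassland, Native: 112×103/265 = 43.532
  Grassland, Invasive: 112×162/265 = 68.468
Contributions (O − E)²/E:
  (68 − 59.468)²/59.468 = 1.2241
  (85 − 93.532)²/93.532 = 0.7783
  (35 − 43.532)²/43.532 = 1.6722
  (77 − 68.468)²/68.468 = 1.0632
χ² = 1.2241 + 0.7783 + 1.6722 + 1.0632 = 4.74
df = (2−1)(2−1) = 1. Since 4.74 > 2.706, reject the null hypothesis of independence at α = 0.1.

4.74; reject H₀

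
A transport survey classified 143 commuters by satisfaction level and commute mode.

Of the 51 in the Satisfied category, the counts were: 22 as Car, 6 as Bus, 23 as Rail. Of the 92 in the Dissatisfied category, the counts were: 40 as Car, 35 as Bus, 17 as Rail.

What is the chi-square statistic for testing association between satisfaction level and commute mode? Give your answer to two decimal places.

16.22

Row totals: 51, 92. Column totals: 62, 41, 40. Grand total N = 143.
Expected counts (row total × column total / N):
  Satisfied, Car: 51×62/143 = 22.1119
  Satisfied, Bus: 51×41/143 = 14.6224
  Satisfied, Rail: 51×40/143 = 14.2657
  Dissatisfied, Car: 92×62/143 = 39.8881
  Dissatisfied, Bus: 92×41/143 = 26.3776
  Dissatisfied, Rail: 92×40/143 = 25.7343
Contributions (O − E)²/E:
  (22 − 22.1119)²/22.1119 = 0.0006
  (6 − 14.6224)²/14.6224 = 5.0844
  (23 − 14.2657)²/14.2657 = 5.3477
  (40 − 39.8881)²/39.8881 = 0.0003
  (35 − 26.3776)²/26.3776 = 2.8185
  (17 − 25.7343)²/25.7343 = 2.9644
χ² = 0.0006 + 5.0844 + 5.3477 + 0.0003 + 2.8185 + 2.9644 = 16.22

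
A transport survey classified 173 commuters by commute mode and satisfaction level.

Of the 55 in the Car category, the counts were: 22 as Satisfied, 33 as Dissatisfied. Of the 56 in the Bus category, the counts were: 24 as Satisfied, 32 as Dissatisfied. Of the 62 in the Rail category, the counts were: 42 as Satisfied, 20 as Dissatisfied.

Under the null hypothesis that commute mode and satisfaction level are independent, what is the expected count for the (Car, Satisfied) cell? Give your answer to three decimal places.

Row total (Car) = 55; column total (Satisfied) = 88; grand total N = 173.
Expected count = (row total × column total) / N = 55 × 88 / 173 = 27.977.

27.977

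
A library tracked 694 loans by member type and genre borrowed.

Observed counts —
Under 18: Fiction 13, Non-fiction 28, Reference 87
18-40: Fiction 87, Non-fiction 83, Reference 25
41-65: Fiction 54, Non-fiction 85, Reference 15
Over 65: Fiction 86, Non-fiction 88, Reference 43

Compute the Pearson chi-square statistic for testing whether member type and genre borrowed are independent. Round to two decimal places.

Row totals: 128, 195, 154, 217. Column totals: 240, 284, 170. Grand total N = 694.
Expected counts (row total × column total / N):
  Under 18, Fiction: 128×240/694 = 44.2651
  Under 18, Non-fiction: 128×284/694 = 52.3804
  Under 18, Reference: 128×170/694 = 31.3545
  18-40, Fiction: 195×240/694 = 67.4352
  18-40, Non-fiction: 195×284/694 = 79.7983
  18-40, Reference: 195×170/694 = 47.7666
  41-65, Fiction: 154×240/694 = 53.2565
  41-65, Non-fiction: 154×284/694 = 63.0202
  41-65, Reference: 154×170/694 = 37.7233
  Over 65, Fiction: 217×240/694 = 75.0432
  Over 65, Non-fiction: 217×284/694 = 88.8012
  Over 65, Reference: 217×170/694 = 53.1556
Contributions (O − E)²/E:
  (13 − 44.2651)²/44.2651 = 22.0830
  (28 − 52.3804)²/52.3804 = 11.3478
  (87 − 31.3545)²/31.3545 = 98.7553
  (87 − 67.4352)²/67.4352 = 5.6763
  (83 − 79.7983)²/79.7983 = 0.1285
  (25 − 47.7666)²/47.7666 = 10.8511
  (54 − 53.2565)²/53.2565 = 0.0104
  (85 − 63.0202)²/63.0202 = 7.6660
  (15 − 37.7233)²/37.7233 = 13.6878
  (86 − 75.0432)²/75.0432 = 1.5998
  (88 − 88.8012)²/88.8012 = 0.0072
  (43 − 53.1556)²/53.1556 = 1.9403
χ² = 22.0830 + 11.3478 + 98.7553 + 5.6763 + 0.1285 + 10.8511 + 0.0104 + 7.6660 + 13.6878 + 1.5998 + 0.0072 + 1.9403 = 173.75

173.75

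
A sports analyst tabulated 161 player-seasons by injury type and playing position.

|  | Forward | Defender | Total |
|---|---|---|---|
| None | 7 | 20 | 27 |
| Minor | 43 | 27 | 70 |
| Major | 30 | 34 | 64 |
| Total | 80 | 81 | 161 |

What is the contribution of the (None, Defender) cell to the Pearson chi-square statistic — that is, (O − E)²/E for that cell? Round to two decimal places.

Row total (None) = 27; column total (Defender) = 81; N = 161.
Expected count E = 27 × 81 / 161 = 13.584.
Contribution = (O − E)²/E = (20 − 13.584)² / 13.584 = 3.03.

3.03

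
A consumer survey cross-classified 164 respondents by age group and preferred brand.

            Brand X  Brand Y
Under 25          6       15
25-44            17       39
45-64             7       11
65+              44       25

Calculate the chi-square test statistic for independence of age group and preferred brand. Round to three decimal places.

Row totals: 21, 56, 18, 69. Column totals: 74, 90. Grand total N = 164.
Expected counts (row total × column total / N):
  Under 25, Brand X: 21×74/164 = 9.47561
  Under 25, Brand Y: 21×90/164 = 11.52439
  25-44, Brand X: 56×74/164 = 25.26829
  25-44, Brand Y: 56×90/164 = 30.73171
  45-64, Brand X: 18×74/164 = 8.12195
  45-64, Brand Y: 18×90/164 = 9.87805
  65+, Brand X: 69×74/164 = 31.13415
  65+, Brand Y: 69×90/164 = 37.86585
Contributions (O − E)²/E:
  (6 − 9.47561)²/9.47561 = 1.2748
  (15 − 11.52439)²/11.52439 = 1.0482
  (17 − 25.26829)²/25.26829 = 2.7055
  (39 − 30.73171)²/30.73171 = 2.2246
  (7 − 8.12195)²/8.12195 = 0.1550
  (11 − 9.87805)²/9.87805 = 0.1274
  (44 − 31.13415)²/31.13415 = 5.3167
  (25 − 37.86585)²/37.86585 = 4.3715
χ² = 1.2748 + 1.0482 + 2.7055 + 2.2246 + 0.1550 + 0.1274 + 5.3167 + 4.3715 = 17.224

17.224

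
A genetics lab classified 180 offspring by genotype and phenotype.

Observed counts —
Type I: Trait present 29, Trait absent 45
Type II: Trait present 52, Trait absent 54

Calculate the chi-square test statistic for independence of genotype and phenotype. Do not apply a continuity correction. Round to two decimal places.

Row totals: 74, 106. Column totals: 81, 99. Grand total N = 180.
Expected counts (row total × column total / N):
  Type I, Trait present: 74×81/180 = 33.300
  Type I, Trait absent: 74×99/180 = 40.700
  Type II, Trait present: 106×81/180 = 47.700
  Type II, Trait absent: 106×99/180 = 58.300
Contributions (O − E)²/E:
  (29 − 33.300)²/33.300 = 0.5553
  (45 − 40.700)²/40.700 = 0.4543
  (52 − 47.700)²/47.700 = 0.3876
  (54 − 58.300)²/58.300 = 0.3172
χ² = 0.5553 + 0.4543 + 0.3876 + 0.3172 = 1.71

1.71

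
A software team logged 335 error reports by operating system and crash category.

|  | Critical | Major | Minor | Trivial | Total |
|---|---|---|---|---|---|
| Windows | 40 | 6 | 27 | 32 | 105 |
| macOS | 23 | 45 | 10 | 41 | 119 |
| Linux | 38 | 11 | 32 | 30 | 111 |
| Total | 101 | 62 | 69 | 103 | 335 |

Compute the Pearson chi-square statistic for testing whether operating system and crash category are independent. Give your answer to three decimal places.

Grand total N = 335.
Expected counts (row total × column total / N):
  Windows, Critical: 105×101/335 = 31.65672
  Windows, Major: 105×62/335 = 19.43284
  Windows, Minor: 105×69/335 = 21.62687
  Windows, Trivial: 105×103/335 = 32.28358
  macOS, Critical: 119×101/335 = 35.87761
  macOS, Major: 119×62/335 = 22.02388
  macOS, Minor: 119×69/335 = 24.51045
  macOS, Trivial: 119×103/335 = 36.58806
  Linux, Critical: 111×101/335 = 33.46567
  Linux, Major: 111×62/335 = 20.54328
  Linux, Minor: 111×69/335 = 22.86269
  Linux, Trivial: 111×103/335 = 34.12836
Contributions (O − E)²/E:
  (40 − 31.65672)²/31.65672 = 2.1989
  (6 − 19.43284)²/19.43284 = 9.2854
  (27 − 21.62687)²/21.62687 = 1.3349
  (32 − 32.28358)²/32.28358 = 0.0025
  (23 − 35.87761)²/35.87761 = 4.6222
  (45 − 22.02388)²/22.02388 = 23.9695
  (10 − 24.51045)²/24.51045 = 8.5903
  (41 − 36.58806)²/36.58806 = 0.5320
  (38 − 33.46567)²/33.46567 = 0.6144
  (11 − 20.54328)²/20.54328 = 4.4333
  (32 − 22.86269)²/22.86269 = 3.6518
  (30 − 34.12836)²/34.12836 = 0.4994
χ² = 2.1989 + 9.2854 + 1.3349 + 0.0025 + 4.6222 + 23.9695 + 8.5903 + 0.5320 + 0.6144 + 4.4333 + 3.6518 + 0.4994 = 59.735

59.735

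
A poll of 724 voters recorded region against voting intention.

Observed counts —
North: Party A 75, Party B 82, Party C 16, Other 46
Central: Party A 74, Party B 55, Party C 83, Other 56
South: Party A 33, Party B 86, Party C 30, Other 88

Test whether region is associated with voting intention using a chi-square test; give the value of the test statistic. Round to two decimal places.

Row totals: 219, 268, 237. Column totals: 182, 223, 129, 190. Grand total N = 724.
Expected counts (row total × column total / N):
  North, Party A: 219×182/724 = 55.052
  North, Party B: 219×223/724 = 67.454
  North, Party C: 219×129/724 = 39.021
  North, Other: 219×190/724 = 57.472
  Central, Party A: 268×182/724 = 67.370
  Central, Party B: 268×223/724 = 82.547
  Central, Party C: 268×129/724 = 47.751
  Central, Other: 268×190/724 = 70.331
  South, Party A: 237×182/724 = 59.577
  South, Party B: 237×223/724 = 72.999
  South, Party C: 237×129/724 = 42.228
  South, Other: 237×190/724 = 62.196
Contributions (O − E)²/E:
  (75 − 55.052)²/55.052 = 7.2281
  (82 − 67.454)²/67.454 = 3.1367
  (16 − 39.021)²/39.021 = 13.5816
  (46 − 57.472)²/57.472 = 2.2899
  (74 − 67.370)²/67.370 = 0.6525
  (55 − 82.547)²/82.547 = 9.1928
  (83 − 47.751)²/47.751 = 26.0202
  (56 − 70.331)²/70.331 = 2.9202
  (33 − 59.577)²/59.577 = 11.8559
  (86 − 72.999)²/72.999 = 2.3155
  (30 − 42.228)²/42.228 = 3.5409
  (88 − 62.196)²/62.196 = 10.7056
χ² = 7.2281 + 3.1367 + 13.5816 + 2.2899 + 0.6525 + 9.1928 + 26.0202 + 2.9202 + 11.8559 + 2.3155 + 3.5409 + 10.7056 = 93.44

93.44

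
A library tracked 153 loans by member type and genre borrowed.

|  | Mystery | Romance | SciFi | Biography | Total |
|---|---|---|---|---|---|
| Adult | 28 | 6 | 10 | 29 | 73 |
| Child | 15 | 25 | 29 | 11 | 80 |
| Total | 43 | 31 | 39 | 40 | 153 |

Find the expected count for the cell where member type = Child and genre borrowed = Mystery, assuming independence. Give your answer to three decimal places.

22.484

Row total (Child) = 80; column total (Mystery) = 43; grand total N = 153.
Expected count = (row total × column total) / N = 80 × 43 / 153 = 22.484.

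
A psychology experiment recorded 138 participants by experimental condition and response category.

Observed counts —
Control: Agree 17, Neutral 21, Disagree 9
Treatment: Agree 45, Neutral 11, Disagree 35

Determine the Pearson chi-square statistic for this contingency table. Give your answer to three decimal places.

19.040

Row totals: 47, 91. Column totals: 62, 32, 44. Grand total N = 138.
Expected counts (row total × column total / N):
  Control, Agree: 47×62/138 = 21.1159
  Control, Neutral: 47×32/138 = 10.8986
  Control, Disagree: 47×44/138 = 14.9855
  Treatment, Agree: 91×62/138 = 40.8841
  Treatment, Neutral: 91×32/138 = 21.1014
  Treatment, Disagree: 91×44/138 = 29.0145
Contributions (O − E)²/E:
  (17 − 21.1159)²/21.1159 = 0.8023
  (21 − 10.8986)²/10.8986 = 9.3625
  (9 − 14.9855)²/14.9855 = 2.3907
  (45 − 40.8841)²/40.8841 = 0.4144
  (11 − 21.1014)²/21.1014 = 4.8356
  (35 − 29.0145)²/29.0145 = 1.2348
χ² = 0.8023 + 9.3625 + 2.3907 + 0.4144 + 4.8356 + 1.2348 = 19.040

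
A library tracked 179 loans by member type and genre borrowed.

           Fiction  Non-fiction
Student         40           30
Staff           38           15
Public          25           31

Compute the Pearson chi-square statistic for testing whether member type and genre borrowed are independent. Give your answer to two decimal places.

Row totals: 70, 53, 56. Column totals: 103, 76. Grand total N = 179.
Expected counts (row total × column total / N):
  Student, Fiction: 70×103/179 = 40.279
  Student, Non-fiction: 70×76/179 = 29.721
  Staff, Fiction: 53×103/179 = 30.497
  Staff, Non-fiction: 53×76/179 = 22.503
  Public, Fiction: 56×103/179 = 32.223
  Public, Non-fiction: 56×76/179 = 23.777
Contributions (O − E)²/E:
  (40 − 40.279)²/40.279 = 0.0019
  (30 − 29.721)²/29.721 = 0.0026
  (38 − 30.497)²/30.497 = 1.8459
  (15 − 22.503)²/22.503 = 2.5017
  (25 − 32.223)²/32.223 = 1.6191
  (31 − 23.777)²/23.777 = 2.1942
χ² = 0.0019 + 0.0026 + 1.8459 + 2.5017 + 1.6191 + 2.1942 = 8.17

8.17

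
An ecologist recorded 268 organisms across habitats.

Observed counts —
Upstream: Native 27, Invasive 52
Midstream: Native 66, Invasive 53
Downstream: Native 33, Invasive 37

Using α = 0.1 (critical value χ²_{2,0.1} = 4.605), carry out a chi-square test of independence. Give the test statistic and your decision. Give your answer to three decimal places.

Row totals: 79, 119, 70. Column totals: 126, 142. Grand total N = 268.
Expected counts (row total × column total / N):
  Upstream, Native: 79×126/268 = 37.1418
  Upstream, Invasive: 79×142/268 = 41.8582
  Midstream, Native: 119×126/268 = 55.9478
  Midstream, Invasive: 119×142/268 = 63.0522
  Downstream, Native: 70×126/268 = 32.9104
  Downstream, Invasive: 70×142/268 = 37.0896
Contributions (O − E)²/E:
  (27 − 37.1418)²/37.1418 = 2.7693
  (52 − 41.8582)²/41.8582 = 2.4573
  (66 − 55.9478)²/55.9478 = 1.8061
  (53 − 63.0522)²/63.0522 = 1.6026
  (33 − 32.9104)²/32.9104 = 0.0002
  (37 − 37.0896)²/37.0896 = 0.0002
χ² = 2.7693 + 2.4573 + 1.8061 + 1.6026 + 0.0002 + 0.0002 = 8.636
df = (3−1)(2−1) = 2. Since 8.636 > 4.605, reject the null hypothesis of independence at α = 0.1.

8.636; reject H₀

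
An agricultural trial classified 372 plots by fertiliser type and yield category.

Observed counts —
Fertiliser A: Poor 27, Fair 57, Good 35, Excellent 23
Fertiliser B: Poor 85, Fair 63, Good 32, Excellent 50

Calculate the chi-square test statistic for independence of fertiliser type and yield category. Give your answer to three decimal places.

20.803

Row totals: 142, 230. Column totals: 112, 120, 67, 73. Grand total N = 372.
Expected counts (row total × column total / N):
  Fertiliser A, Poor: 142×112/372 = 42.7527
  Fertiliser A, Fair: 142×120/372 = 45.8065
  Fertiliser A, Good: 142×67/372 = 25.5753
  Fertiliser A, Excellent: 142×73/372 = 27.8656
  Fertiliser B, Poor: 230×112/372 = 69.2473
  Fertiliser B, Fair: 230×120/372 = 74.1935
  Fertiliser B, Good: 230×67/372 = 41.4247
  Fertiliser B, Excellent: 230×73/372 = 45.1344
Contributions (O − E)²/E:
  (27 − 42.7527)²/42.7527 = 5.8043
  (57 − 45.8065)²/45.8065 = 2.7353
  (35 − 25.5753)²/25.5753 = 3.4731
  (23 − 27.8656)²/27.8656 = 0.8496
  (85 − 69.2473)²/69.2473 = 3.5835
  (63 − 74.1935)²/74.1935 = 1.6888
  (32 − 41.4247)²/41.4247 = 2.1443
  (50 − 45.1344)²/45.1344 = 0.5245
χ² = 5.8043 + 2.7353 + 3.4731 + 0.8496 + 3.5835 + 1.6888 + 2.1443 + 0.5245 = 20.803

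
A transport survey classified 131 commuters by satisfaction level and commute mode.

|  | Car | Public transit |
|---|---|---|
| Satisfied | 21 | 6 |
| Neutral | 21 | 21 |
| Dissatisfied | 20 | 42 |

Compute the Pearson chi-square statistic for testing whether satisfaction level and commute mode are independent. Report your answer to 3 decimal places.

15.811

Row totals: 27, 42, 62. Column totals: 62, 69. Grand total N = 131.
Expected counts (row total × column total / N):
  Satisfied, Car: 27×62/131 = 12.7786
  Satisfied, Public transit: 27×69/131 = 14.2214
  Neutral, Car: 42×62/131 = 19.8779
  Neutral, Public transit: 42×69/131 = 22.1221
  Dissatisfied, Car: 62×62/131 = 29.3435
  Dissatisfied, Public transit: 62×69/131 = 32.6565
Contributions (O − E)²/E:
  (21 − 12.7786)²/12.7786 = 5.2894
  (6 − 14.2214)²/14.2214 = 4.7528
  (21 − 19.8779)²/19.8779 = 0.0633
  (21 − 22.1221)²/22.1221 = 0.0569
  (20 − 29.3435)²/29.3435 = 2.9751
  (42 − 32.6565)²/32.6565 = 2.6733
χ² = 5.2894 + 4.7528 + 0.0633 + 0.0569 + 2.9751 + 2.6733 = 15.811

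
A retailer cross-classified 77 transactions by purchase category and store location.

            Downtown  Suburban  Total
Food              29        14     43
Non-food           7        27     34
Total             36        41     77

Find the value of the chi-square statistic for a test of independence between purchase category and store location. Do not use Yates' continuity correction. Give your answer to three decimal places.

16.743

Grand total N = 77.
Expected counts (row total × column total / N):
  Food, Downtown: 43×36/77 = 20.1039
  Food, Suburban: 43×41/77 = 22.8961
  Non-food, Downtown: 34×36/77 = 15.8961
  Non-food, Suburban: 34×41/77 = 18.1039
Contributions (O − E)²/E:
  (29 − 20.1039)²/20.1039 = 3.9366
  (14 − 22.8961)²/22.8961 = 3.4565
  (7 − 15.8961)²/15.8961 = 4.9786
  (27 − 18.1039)²/18.1039 = 4.3715
χ² = 3.9366 + 3.4565 + 4.9786 + 4.3715 = 16.743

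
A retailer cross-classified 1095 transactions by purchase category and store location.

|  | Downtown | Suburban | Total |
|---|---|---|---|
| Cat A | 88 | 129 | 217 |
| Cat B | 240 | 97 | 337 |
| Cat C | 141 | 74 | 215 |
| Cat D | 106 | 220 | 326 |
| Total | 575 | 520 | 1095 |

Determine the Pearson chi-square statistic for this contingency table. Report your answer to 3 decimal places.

Grand total N = 1095.
Expected counts (row total × column total / N):
  Cat A, Downtown: 217×575/1095 = 113.9498
  Cat A, Suburban: 217×520/1095 = 103.0502
  Cat B, Downtown: 337×575/1095 = 176.9635
  Cat B, Suburban: 337×520/1095 = 160.0365
  Cat C, Downtown: 215×575/1095 = 112.8995
  Cat C, Suburban: 215×520/1095 = 102.1005
  Cat D, Downtown: 326×575/1095 = 171.1872
  Cat D, Suburban: 326×520/1095 = 154.8128
Contributions (O − E)²/E:
  (88 − 113.9498)²/113.9498 = 5.9096
  (129 − 103.0502)²/103.0502 = 6.5346
  (240 − 176.9635)²/176.9635 = 22.4543
  (97 − 160.0365)²/160.0365 = 24.8293
  (141 − 112.8995)²/112.8995 = 6.9942
  (74 − 102.1005)²/102.1005 = 7.7339
  (106 − 171.1872)²/171.1872 = 24.8229
  (220 − 154.8128)²/154.8128 = 27.4484
χ² = 5.9096 + 6.5346 + 22.4543 + 24.8293 + 6.9942 + 7.7339 + 24.8229 + 27.4484 = 126.727

126.727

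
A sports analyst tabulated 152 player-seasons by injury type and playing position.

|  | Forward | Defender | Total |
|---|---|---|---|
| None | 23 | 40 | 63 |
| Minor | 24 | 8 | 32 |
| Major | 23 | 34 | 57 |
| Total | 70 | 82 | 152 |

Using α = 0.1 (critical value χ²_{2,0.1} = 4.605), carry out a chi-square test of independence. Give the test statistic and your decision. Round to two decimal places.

Grand total N = 152.
Expected counts (row total × column total / N):
  None, Forward: 63×70/152 = 29.013
  None, Defender: 63×82/152 = 33.987
  Minor, Forward: 32×70/152 = 14.737
  Minor, Defender: 32×82/152 = 17.263
  Major, Forward: 57×70/152 = 26.250
  Major, Defender: 57×82/152 = 30.750
Contributions (O − E)²/E:
  (23 − 29.013)²/29.013 = 1.2462
  (40 − 33.987)²/33.987 = 1.0638
  (24 − 14.737)²/14.737 = 5.8223
  (8 − 17.263)²/17.263 = 4.9704
  (23 − 26.250)²/26.250 = 0.4024
  (34 − 30.750)²/30.750 = 0.3435
χ² = 1.2462 + 1.0638 + 5.8223 + 4.9704 + 0.4024 + 0.3435 = 13.85
df = (3−1)(2−1) = 2. Since 13.85 > 4.605, reject the null hypothesis of independence at α = 0.1.

13.85; reject H₀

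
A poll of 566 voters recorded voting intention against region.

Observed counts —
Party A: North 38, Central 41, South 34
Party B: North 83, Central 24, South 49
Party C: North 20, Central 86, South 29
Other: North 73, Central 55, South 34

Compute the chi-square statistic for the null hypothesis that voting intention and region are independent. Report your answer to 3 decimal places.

Row totals: 113, 156, 135, 162. Column totals: 214, 206, 146. Grand total N = 566.
Expected counts (row total × column total / N):
  Party A, North: 113×214/566 = 42.7244
  Party A, Central: 113×206/566 = 41.1272
  Party A, South: 113×146/566 = 29.1484
  Party B, North: 156×214/566 = 58.9823
  Party B, Central: 156×206/566 = 56.7774
  Party B, South: 156×146/566 = 40.2403
  Party C, North: 135×214/566 = 51.0424
  Party C, Central: 135×206/566 = 49.1343
  Party C, South: 135×146/566 = 34.8233
  Other, North: 162×214/566 = 61.2509
  Other, Central: 162×206/566 = 58.9611
  Other, South: 162×146/566 = 41.7880
Contributions (O − E)²/E:
  (38 − 42.7244)²/42.7244 = 0.5224
  (41 − 41.1272)²/41.1272 = 0.0004
  (34 − 29.1484)²/29.1484 = 0.8075
  (83 − 58.9823)²/58.9823 = 9.7801
  (24 − 56.7774)²/56.7774 = 18.9223
  (49 − 40.2403)²/40.2403 = 1.9069
  (20 − 51.0424)²/51.0424 = 18.8790
  (86 − 49.1343)²/49.1343 = 27.6605
  (29 − 34.8233)²/34.8233 = 0.9738
  (73 − 61.2509)²/61.2509 = 2.2537
  (55 − 58.9611)²/58.9611 = 0.2661
  (34 − 41.7880)²/41.7880 = 1.4514
χ² = 0.5224 + 0.0004 + 0.8075 + 9.7801 + 18.9223 + 1.9069 + 18.8790 + 27.6605 + 0.9738 + 2.2537 + 0.2661 + 1.4514 = 83.424

83.424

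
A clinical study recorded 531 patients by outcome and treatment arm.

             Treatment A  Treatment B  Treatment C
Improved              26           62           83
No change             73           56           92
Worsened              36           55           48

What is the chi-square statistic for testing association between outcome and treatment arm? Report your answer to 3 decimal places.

Row totals: 171, 221, 139. Column totals: 135, 173, 223. Grand total N = 531.
Expected counts (row total × column total / N):
  Improved, Treatment A: 171×135/531 = 43.4746
  Improved, Treatment B: 171×173/531 = 55.7119
  Improved, Treatment C: 171×223/531 = 71.8136
  No change, Treatment A: 221×135/531 = 56.1864
  No change, Treatment B: 221×173/531 = 72.0019
  No change, Treatment C: 221×223/531 = 92.8117
  Worsened, Treatment A: 139×135/531 = 35.3390
  Worsened, Treatment B: 139×173/531 = 45.2863
  Worsened, Treatment C: 139×223/531 = 58.3748
Contributions (O − E)²/E:
  (26 − 43.4746)²/43.4746 = 7.0239
  (62 − 55.7119)²/55.7119 = 0.7097
  (83 − 71.8136)²/71.8136 = 1.7425
  (73 − 56.1864)²/56.1864 = 5.0314
  (56 − 72.0019)²/72.0019 = 3.5563
  (92 − 92.8117)²/92.8117 = 0.0071
  (36 − 35.3390)²/35.3390 = 0.0124
  (55 − 45.2863)²/45.2863 = 2.0835
  (48 − 58.3748)²/58.3748 = 1.8439
χ² = 7.0239 + 0.7097 + 1.7425 + 5.0314 + 3.5563 + 0.0071 + 0.0124 + 2.0835 + 1.8439 = 22.011

22.011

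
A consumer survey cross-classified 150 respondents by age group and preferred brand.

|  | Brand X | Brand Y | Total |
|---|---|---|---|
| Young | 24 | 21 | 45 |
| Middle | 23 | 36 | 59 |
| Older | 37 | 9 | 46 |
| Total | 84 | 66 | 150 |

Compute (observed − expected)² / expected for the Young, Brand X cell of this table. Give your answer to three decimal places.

0.057

Row total (Young) = 45; column total (Brand X) = 84; N = 150.
Expected count E = 45 × 84 / 150 = 25.2000.
Contribution = (O − E)²/E = (24 − 25.2000)² / 25.2000 = 0.057.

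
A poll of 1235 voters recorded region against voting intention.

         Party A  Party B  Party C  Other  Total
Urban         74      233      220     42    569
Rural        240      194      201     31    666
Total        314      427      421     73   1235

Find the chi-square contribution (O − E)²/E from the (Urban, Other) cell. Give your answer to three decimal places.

Row total (Urban) = 569; column total (Other) = 73; N = 1235.
Expected count E = 569 × 73 / 1235 = 33.6332.
Contribution = (O − E)²/E = (42 − 33.6332)² / 33.6332 = 2.081.

2.081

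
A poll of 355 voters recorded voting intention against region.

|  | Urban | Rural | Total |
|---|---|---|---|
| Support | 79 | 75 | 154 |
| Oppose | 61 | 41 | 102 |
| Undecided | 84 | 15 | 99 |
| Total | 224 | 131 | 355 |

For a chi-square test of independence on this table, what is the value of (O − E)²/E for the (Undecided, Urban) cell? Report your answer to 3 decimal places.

7.422

Row total (Undecided) = 99; column total (Urban) = 224; N = 355.
Expected count E = 99 × 224 / 355 = 62.4676.
Contribution = (O − E)²/E = (84 − 62.4676)² / 62.4676 = 7.422.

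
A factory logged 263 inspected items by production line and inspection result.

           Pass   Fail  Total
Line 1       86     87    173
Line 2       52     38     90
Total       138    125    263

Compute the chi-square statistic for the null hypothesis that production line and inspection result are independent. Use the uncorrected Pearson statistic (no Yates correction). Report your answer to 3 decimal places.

1.545

Grand total N = 263.
Expected counts (row total × column total / N):
  Line 1, Pass: 173×138/263 = 90.7757
  Line 1, Fail: 173×125/263 = 82.2243
  Line 2, Pass: 90×138/263 = 47.2243
  Line 2, Fail: 90×125/263 = 42.7757
Contributions (O − E)²/E:
  (86 − 90.7757)²/90.7757 = 0.2512
  (87 − 82.2243)²/82.2243 = 0.2774
  (52 − 47.2243)²/47.2243 = 0.4830
  (38 − 42.7757)²/42.7757 = 0.5332
χ² = 0.2512 + 0.2774 + 0.4830 + 0.5332 = 1.545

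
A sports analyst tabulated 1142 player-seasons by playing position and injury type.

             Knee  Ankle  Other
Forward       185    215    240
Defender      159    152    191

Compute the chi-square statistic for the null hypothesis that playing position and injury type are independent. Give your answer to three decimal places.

1.699

Row totals: 640, 502. Column totals: 344, 367, 431. Grand total N = 1142.
Expected counts (row total × column total / N):
  Forward, Knee: 640×344/1142 = 192.7846
  Forward, Ankle: 640×367/1142 = 205.6743
  Forward, Other: 640×431/1142 = 241.5412
  Defender, Knee: 502×344/1142 = 151.2154
  Defender, Ankle: 502×367/1142 = 161.3257
  Defender, Other: 502×431/1142 = 189.4588
Contributions (O − E)²/E:
  (185 − 192.7846)²/192.7846 = 0.3143
  (215 − 205.6743)²/205.6743 = 0.4228
  (240 − 241.5412)²/241.5412 = 0.0098
  (159 − 151.2154)²/151.2154 = 0.4008
  (152 − 161.3257)²/161.3257 = 0.5391
  (191 − 189.4588)²/189.4588 = 0.0125
χ² = 0.3143 + 0.4228 + 0.0098 + 0.4008 + 0.5391 + 0.0125 = 1.699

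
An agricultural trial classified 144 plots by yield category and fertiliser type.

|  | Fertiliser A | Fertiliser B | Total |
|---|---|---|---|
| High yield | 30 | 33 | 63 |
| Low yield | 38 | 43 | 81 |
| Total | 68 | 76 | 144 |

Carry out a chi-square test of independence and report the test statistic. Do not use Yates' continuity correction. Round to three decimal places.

Grand total N = 144.
Expected counts (row total × column total / N):
  High yield, Fertiliser A: 63×68/144 = 29.7500
  High yield, Fertiliser B: 63×76/144 = 33.2500
  Low yield, Fertiliser A: 81×68/144 = 38.2500
  Low yield, Fertiliser B: 81×76/144 = 42.7500
Contributions (O − E)²/E:
  (30 − 29.7500)²/29.7500 = 0.0021
  (33 − 33.2500)²/33.2500 = 0.0019
  (38 − 38.2500)²/38.2500 = 0.0016
  (43 − 42.7500)²/42.7500 = 0.0015
χ² = 0.0021 + 0.0019 + 0.0016 + 0.0015 = 0.007

0.007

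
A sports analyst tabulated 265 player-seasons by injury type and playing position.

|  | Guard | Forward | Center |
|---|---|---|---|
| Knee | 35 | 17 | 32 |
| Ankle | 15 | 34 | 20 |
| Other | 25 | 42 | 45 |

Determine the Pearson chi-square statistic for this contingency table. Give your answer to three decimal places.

Row totals: 84, 69, 112. Column totals: 75, 93, 97. Grand total N = 265.
Expected counts (row total × column total / N):
  Knee, Guard: 84×75/265 = 23.7736
  Knee, Forward: 84×93/265 = 29.4792
  Knee, Center: 84×97/265 = 30.7472
  Ankle, Guard: 69×75/265 = 19.5283
  Ankle, Forward: 69×93/265 = 24.2151
  Ankle, Center: 69×97/265 = 25.2566
  Other, Guard: 112×75/265 = 31.6981
  Other, Forward: 112×93/265 = 39.3057
  Other, Center: 112×97/265 = 40.9962
Contributions (O − E)²/E:
  (35 − 23.7736)²/23.7736 = 5.3013
  (17 − 29.4792)²/29.4792 = 5.2827
  (32 − 30.7472)²/30.7472 = 0.0510
  (15 − 19.5283)²/19.5283 = 1.0500
  (34 − 24.2151)²/24.2151 = 3.9539
  (20 − 25.2566)²/25.2566 = 1.0940
  (25 − 31.6981)²/31.6981 = 1.4154
  (42 − 39.3057)²/39.3057 = 0.1847
  (45 − 40.9962)²/40.9962 = 0.3910
χ² = 5.3013 + 5.2827 + 0.0510 + 1.0500 + 3.9539 + 1.0940 + 1.4154 + 0.1847 + 0.3910 = 18.724

18.724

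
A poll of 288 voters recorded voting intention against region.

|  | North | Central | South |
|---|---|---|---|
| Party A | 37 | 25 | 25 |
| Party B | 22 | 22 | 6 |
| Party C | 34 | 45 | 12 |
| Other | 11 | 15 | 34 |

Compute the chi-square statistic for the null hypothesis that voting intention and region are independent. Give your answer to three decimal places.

46.068

Row totals: 87, 50, 91, 60. Column totals: 104, 107, 77. Grand total N = 288.
Expected counts (row total × column total / N):
  Party A, North: 87×104/288 = 31.4167
  Party A, Central: 87×107/288 = 32.3229
  Party A, South: 87×77/288 = 23.2604
  Party B, North: 50×104/288 = 18.0556
  Party B, Central: 50×107/288 = 18.5764
  Party B, South: 50×77/288 = 13.3681
  Party C, North: 91×104/288 = 32.8611
  Party C, Central: 91×107/288 = 33.8090
  Party C, South: 91×77/288 = 24.3299
  Other, North: 60×104/288 = 21.6667
  Other, Central: 60×107/288 = 22.2917
  Other, South: 60×77/288 = 16.0417
Contributions (O − E)²/E:
  (37 − 31.4167)²/31.4167 = 0.9923
  (25 − 32.3229)²/32.3229 = 1.6590
  (25 − 23.2604)²/23.2604 = 0.1301
  (22 − 18.0556)²/18.0556 = 0.8617
  (22 − 18.5764)²/18.5764 = 0.6310
  (6 − 13.3681)²/13.3681 = 4.0611
  (34 − 32.8611)²/32.8611 = 0.0395
  (45 − 33.8090)²/33.8090 = 3.7043
  (12 − 24.3299)²/24.3299 = 6.2485
  (11 − 21.6667)²/21.6667 = 5.2513
  (15 − 22.2917)²/22.2917 = 2.3851
  (34 − 16.0417)²/16.0417 = 20.1039
χ² = 0.9923 + 1.6590 + 0.1301 + 0.8617 + 0.6310 + 4.0611 + 0.0395 + 3.7043 + 6.2485 + 5.2513 + 2.3851 + 20.1039 = 46.068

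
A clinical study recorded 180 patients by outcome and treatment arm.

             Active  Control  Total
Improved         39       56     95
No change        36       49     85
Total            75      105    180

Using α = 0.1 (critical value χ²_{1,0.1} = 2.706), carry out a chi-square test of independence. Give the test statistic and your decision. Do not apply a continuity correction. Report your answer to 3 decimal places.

0.031; fail to reject H₀

Grand total N = 180.
Expected counts (row total × column total / N):
  Improved, Active: 95×75/180 = 39.5833
  Improved, Control: 95×105/180 = 55.4167
  No change, Active: 85×75/180 = 35.4167
  No change, Control: 85×105/180 = 49.5833
Contributions (O − E)²/E:
  (39 − 39.5833)²/39.5833 = 0.0086
  (56 − 55.4167)²/55.4167 = 0.0061
  (36 − 35.4167)²/35.4167 = 0.0096
  (49 − 49.5833)²/49.5833 = 0.0069
χ² = 0.0086 + 0.0061 + 0.0096 + 0.0069 = 0.031
df = (2−1)(2−1) = 1. Since 0.031 < 2.706, fail to reject the null hypothesis of independence at α = 0.1.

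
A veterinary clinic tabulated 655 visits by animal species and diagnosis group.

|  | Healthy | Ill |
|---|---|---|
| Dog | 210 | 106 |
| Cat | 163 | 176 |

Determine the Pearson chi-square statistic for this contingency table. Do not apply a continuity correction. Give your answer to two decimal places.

Row totals: 316, 339. Column totals: 373, 282. Grand total N = 655.
Expected counts (row total × column total / N):
  Dog, Healthy: 316×373/655 = 179.951
  Dog, Ill: 316×282/655 = 136.049
  Cat, Healthy: 339×373/655 = 193.049
  Cat, Ill: 339×282/655 = 145.951
Contributions (O − E)²/E:
  (210 − 179.951)²/179.951 = 5.0177
  (106 − 136.049)²/136.049 = 6.6369
  (163 − 193.049)²/193.049 = 4.6773
  (176 − 145.951)²/145.951 = 6.1866
χ² = 5.0177 + 6.6369 + 4.6773 + 6.1866 = 22.52

22.52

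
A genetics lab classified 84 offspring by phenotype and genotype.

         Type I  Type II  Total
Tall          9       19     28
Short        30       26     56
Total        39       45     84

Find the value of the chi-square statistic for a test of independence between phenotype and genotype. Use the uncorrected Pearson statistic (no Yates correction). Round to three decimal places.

3.446

Grand total N = 84.
Expected counts (row total × column total / N):
  Tall, Type I: 28×39/84 = 13.0000
  Tall, Type II: 28×45/84 = 15.0000
  Short, Type I: 56×39/84 = 26.0000
  Short, Type II: 56×45/84 = 30.0000
Contributions (O − E)²/E:
  (9 − 13.0000)²/13.0000 = 1.2308
  (19 − 15.0000)²/15.0000 = 1.0667
  (30 − 26.0000)²/26.0000 = 0.6154
  (26 − 30.0000)²/30.0000 = 0.5333
χ² = 1.2308 + 1.0667 + 0.6154 + 0.5333 = 3.446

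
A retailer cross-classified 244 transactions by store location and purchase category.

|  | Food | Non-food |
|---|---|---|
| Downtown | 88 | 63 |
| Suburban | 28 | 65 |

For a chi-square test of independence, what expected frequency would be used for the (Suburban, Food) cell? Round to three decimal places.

Row total (Suburban) = 93; column total (Food) = 116; grand total N = 244.
Expected count = (row total × column total) / N = 93 × 116 / 244 = 44.213.

44.213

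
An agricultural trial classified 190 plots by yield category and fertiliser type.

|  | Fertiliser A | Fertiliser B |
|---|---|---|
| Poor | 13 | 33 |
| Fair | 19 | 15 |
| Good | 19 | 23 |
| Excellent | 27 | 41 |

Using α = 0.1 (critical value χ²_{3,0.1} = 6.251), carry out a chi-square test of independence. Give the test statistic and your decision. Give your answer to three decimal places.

Row totals: 46, 34, 42, 68. Column totals: 78, 112. Grand total N = 190.
Expected counts (row total × column total / N):
  Poor, Fertiliser A: 46×78/190 = 18.8842
  Poor, Fertiliser B: 46×112/190 = 27.1158
  Fair, Fertiliser A: 34×78/190 = 13.9579
  Fair, Fertiliser B: 34×112/190 = 20.0421
  Good, Fertiliser A: 42×78/190 = 17.2421
  Good, Fertiliser B: 42×112/190 = 24.7579
  Excellent, Fertiliser A: 68×78/190 = 27.9158
  Excellent, Fertiliser B: 68×112/190 = 40.0842
Contributions (O − E)²/E:
  (13 − 18.8842)²/18.8842 = 1.8335
  (33 − 27.1158)²/27.1158 = 1.2769
  (19 − 13.9579)²/13.9579 = 1.8214
  (15 − 20.0421)²/20.0421 = 1.2685
  (19 − 17.2421)²/17.2421 = 0.1792
  (23 − 24.7579)²/24.7579 = 0.1248
  (27 − 27.9158)²/27.9158 = 0.0300
  (41 − 40.0842)²/40.0842 = 0.0209
χ² = 1.8335 + 1.2769 + 1.8214 + 1.2685 + 0.1792 + 0.1248 + 0.0300 + 0.0209 = 6.555
df = (4−1)(2−1) = 3. Since 6.555 > 6.251, reject the null hypothesis of independence at α = 0.1.

6.555; reject H₀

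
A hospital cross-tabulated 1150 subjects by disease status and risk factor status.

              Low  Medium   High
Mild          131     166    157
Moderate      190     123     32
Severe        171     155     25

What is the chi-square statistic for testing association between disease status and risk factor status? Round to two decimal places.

Row totals: 454, 345, 351. Column totals: 492, 444, 214. Grand total N = 1150.
Expected counts (row total × column total / N):
  Mild, Low: 454×492/1150 = 194.2330
  Mild, Medium: 454×444/1150 = 175.2835
  Mild, High: 454×214/1150 = 84.4835
  Moderate, Low: 345×492/1150 = 147.6000
  Moderate, Medium: 345×444/1150 = 133.2000
  Moderate, High: 345×214/1150 = 64.2000
  Severe, Low: 351×492/1150 = 150.1670
  Severe, Medium: 351×444/1150 = 135.5165
  Severe, High: 351×214/1150 = 65.3165
Contributions (O − E)²/E:
  (131 − 194.2330)²/194.2330 = 20.5856
  (166 − 175.2835)²/175.2835 = 0.4917
  (157 − 84.4835)²/84.4835 = 62.2446
  (190 − 147.6000)²/147.6000 = 12.1799
  (123 − 133.2000)²/133.2000 = 0.7811
  (32 − 64.2000)²/64.2000 = 16.1502
  (171 − 150.1670)²/150.1670 = 2.8902
  (155 − 135.5165)²/135.5165 = 2.8012
  (25 − 65.3165)²/65.3165 = 24.8853
χ² = 20.5856 + 0.4917 + 62.2446 + 12.1799 + 0.7811 + 16.1502 + 2.8902 + 2.8012 + 24.8853 = 143.01

143.01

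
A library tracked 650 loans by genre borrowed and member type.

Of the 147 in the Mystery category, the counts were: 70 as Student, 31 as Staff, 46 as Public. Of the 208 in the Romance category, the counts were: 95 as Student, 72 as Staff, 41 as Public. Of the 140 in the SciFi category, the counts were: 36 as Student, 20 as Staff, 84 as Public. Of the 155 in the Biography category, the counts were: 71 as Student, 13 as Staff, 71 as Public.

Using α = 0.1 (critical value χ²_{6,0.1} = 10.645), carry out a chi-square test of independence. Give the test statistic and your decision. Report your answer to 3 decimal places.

85.511; reject H₀

Row totals: 147, 208, 140, 155. Column totals: 272, 136, 242. Grand total N = 650.
Expected counts (row total × column total / N):
  Mystery, Student: 147×272/650 = 61.5138
  Mystery, Staff: 147×136/650 = 30.7569
  Mystery, Public: 147×242/650 = 54.7292
  Romance, Student: 208×272/650 = 87.0400
  Romance, Staff: 208×136/650 = 43.5200
  Romance, Public: 208×242/650 = 77.4400
  SciFi, Student: 140×272/650 = 58.5846
  SciFi, Staff: 140×136/650 = 29.2923
  SciFi, Public: 140×242/650 = 52.1231
  Biography, Student: 155×272/650 = 64.8615
  Biography, Staff: 155×136/650 = 32.4308
  Biography, Public: 155×242/650 = 57.7077
Contributions (O − E)²/E:
  (70 − 61.5138)²/61.5138 = 1.1707
  (31 − 30.7569)²/30.7569 = 0.0019
  (46 − 54.7292)²/54.7292 = 1.3923
  (95 − 87.0400)²/87.0400 = 0.7280
  (72 − 43.5200)²/43.5200 = 18.6376
  (41 − 77.4400)²/77.4400 = 17.1471
  (36 − 58.5846)²/58.5846 = 8.7065
  (20 − 29.2923)²/29.2923 = 2.9478
  (84 − 52.1231)²/52.1231 = 19.4949
  (71 − 64.8615)²/64.8615 = 0.5809
  (13 − 32.4308)²/32.4308 = 11.6419
  (71 − 57.7077)²/57.7077 = 3.0617
χ² = 1.1707 + 0.0019 + 1.3923 + 0.7280 + 18.6376 + 17.1471 + 8.7065 + 2.9478 + 19.4949 + 0.5809 + 11.6419 + 3.0617 = 85.511
df = (4−1)(3−1) = 6. Since 85.511 > 10.645, reject the null hypothesis of independence at α = 0.1.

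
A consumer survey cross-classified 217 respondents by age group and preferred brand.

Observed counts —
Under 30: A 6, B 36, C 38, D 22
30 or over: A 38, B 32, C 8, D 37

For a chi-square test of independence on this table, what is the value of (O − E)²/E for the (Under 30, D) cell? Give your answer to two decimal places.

Row total (Under 30) = 102; column total (D) = 59; N = 217.
Expected count E = 102 × 59 / 217 = 27.733.
Contribution = (O − E)²/E = (22 − 27.733)² / 27.733 = 1.19.

1.19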